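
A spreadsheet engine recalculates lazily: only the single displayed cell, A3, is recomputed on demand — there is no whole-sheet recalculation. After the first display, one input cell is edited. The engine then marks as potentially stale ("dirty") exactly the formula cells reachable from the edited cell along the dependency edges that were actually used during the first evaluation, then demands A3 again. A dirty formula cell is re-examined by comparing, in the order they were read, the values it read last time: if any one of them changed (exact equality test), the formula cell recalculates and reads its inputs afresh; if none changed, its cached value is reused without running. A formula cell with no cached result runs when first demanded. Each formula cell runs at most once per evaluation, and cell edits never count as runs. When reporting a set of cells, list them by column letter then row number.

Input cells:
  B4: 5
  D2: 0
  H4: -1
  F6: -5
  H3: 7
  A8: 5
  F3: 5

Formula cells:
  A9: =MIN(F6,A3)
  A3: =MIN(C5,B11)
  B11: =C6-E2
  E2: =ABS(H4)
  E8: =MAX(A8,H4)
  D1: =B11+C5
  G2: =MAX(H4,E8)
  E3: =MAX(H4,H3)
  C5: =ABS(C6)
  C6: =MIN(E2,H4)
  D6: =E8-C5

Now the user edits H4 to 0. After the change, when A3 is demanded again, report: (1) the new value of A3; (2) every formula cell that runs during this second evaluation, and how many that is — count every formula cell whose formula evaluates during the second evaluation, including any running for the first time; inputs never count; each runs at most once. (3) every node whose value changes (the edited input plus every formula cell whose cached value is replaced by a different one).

First evaluation (everything demanded from the output):
  E2 = ABS(-1) = 1
  C6 = MIN(1, -1) = -1
  B11 = -1 - 1 = -2
  C5 = ABS(-1) = 1
  A3 = MIN(1, -2) = -2

Propagation after the edit:
  E2: runs — H4 -1->0; result 0.
  C6: runs — E2 1->0; H4 -1->0; result 0.
  B11: runs — C6 -1->0; E2 1->0; result 0.
  C5: runs — C6 -1->0; result 0.
  A3: runs — C5 1->0; B11 -2->0; result 0.

New value of A3: 0.
Formula cells that run: A3, B11, C5, C6, E2 — 5 in total.
Values that change: A3, B11, C5, C6, E2, H4.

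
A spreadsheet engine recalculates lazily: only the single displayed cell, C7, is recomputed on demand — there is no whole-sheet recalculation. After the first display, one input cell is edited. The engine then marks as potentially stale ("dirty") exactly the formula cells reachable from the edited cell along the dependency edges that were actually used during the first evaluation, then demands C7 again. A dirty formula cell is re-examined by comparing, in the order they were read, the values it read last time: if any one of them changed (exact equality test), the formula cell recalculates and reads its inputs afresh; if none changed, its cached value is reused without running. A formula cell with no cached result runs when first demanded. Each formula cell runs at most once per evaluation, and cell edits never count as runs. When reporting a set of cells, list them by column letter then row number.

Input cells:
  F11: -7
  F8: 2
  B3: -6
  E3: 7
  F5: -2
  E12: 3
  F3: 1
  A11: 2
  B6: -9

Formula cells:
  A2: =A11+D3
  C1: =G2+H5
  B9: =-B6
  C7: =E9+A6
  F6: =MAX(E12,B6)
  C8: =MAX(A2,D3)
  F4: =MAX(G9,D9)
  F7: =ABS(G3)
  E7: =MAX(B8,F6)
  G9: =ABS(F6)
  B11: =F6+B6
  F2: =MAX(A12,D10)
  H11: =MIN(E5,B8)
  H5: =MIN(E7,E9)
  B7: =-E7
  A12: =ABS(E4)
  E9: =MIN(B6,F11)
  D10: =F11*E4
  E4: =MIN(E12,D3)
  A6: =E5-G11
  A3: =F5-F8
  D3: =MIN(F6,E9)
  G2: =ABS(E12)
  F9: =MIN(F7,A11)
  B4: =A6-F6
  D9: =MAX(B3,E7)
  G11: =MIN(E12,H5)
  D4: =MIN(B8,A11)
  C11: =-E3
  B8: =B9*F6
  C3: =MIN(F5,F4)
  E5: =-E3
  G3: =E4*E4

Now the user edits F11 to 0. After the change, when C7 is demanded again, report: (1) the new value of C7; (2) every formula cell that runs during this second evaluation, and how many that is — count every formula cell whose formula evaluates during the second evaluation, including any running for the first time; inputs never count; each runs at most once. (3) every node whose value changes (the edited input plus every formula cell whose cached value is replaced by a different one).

New value of C7: -7.
Formula cells that run: E9 — 1 in total.
Values that change: F11.
Key observation: the change is absorbed at E9 — it re-runs but produces the same value, and the output's value is unchanged.

First evaluation (everything demanded from the output):
  B9 = -(-9) = 9
  E5 = -(7) = -7
  E9 = MIN(-9, -7) = -9
  F6 = MAX(3, -9) = 3
  B8 = 9 * 3 = 27
  E7 = MAX(27, 3) = 27
  H5 = MIN(27, -9) = -9
  G11 = MIN(3, -9) = -9
  A6 = -7 - -9 = 2
  C7 = -9 + 2 = -7

Propagation after the edit:
  E9: runs — F11 -7->0; result -9 (same value as before).
  H5: checked — values it read are unchanged (E7 unchanged, E9 unchanged); reused cached -9 without running.
  G11: checked — values it read are unchanged (E12 unchanged, H5 unchanged); reused cached -9 without running.
  A6: checked — values it read are unchanged (E5 unchanged, G11 unchanged); reused cached 2 without running.
  C7: checked — values it read are unchanged (E9 unchanged, A6 unchanged); reused cached -7 without running.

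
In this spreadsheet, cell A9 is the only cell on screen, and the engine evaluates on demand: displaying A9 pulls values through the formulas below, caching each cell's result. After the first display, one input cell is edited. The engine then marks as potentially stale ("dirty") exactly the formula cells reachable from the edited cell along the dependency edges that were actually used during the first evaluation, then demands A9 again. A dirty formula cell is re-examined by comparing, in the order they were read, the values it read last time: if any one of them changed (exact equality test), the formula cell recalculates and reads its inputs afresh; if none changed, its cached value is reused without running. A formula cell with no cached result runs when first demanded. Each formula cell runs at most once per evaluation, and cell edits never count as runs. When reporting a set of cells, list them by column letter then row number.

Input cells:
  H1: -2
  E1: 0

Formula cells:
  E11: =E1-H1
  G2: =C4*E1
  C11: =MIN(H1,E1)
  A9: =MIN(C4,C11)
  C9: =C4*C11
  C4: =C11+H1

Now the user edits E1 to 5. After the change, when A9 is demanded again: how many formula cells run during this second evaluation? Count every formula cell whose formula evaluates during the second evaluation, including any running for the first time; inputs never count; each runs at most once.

Initial pass — values computed on the first demand:
  C11 = MIN(-2, 0) = -2
  C4 = -2 + -2 = -4
  A9 = MIN(-4, -2) = -4

Second demand — change propagation:
  C11: re-runs because E1 0->5; new result -2 (unchanged).
  C4: re-examined; everything it read last time is the same (C11 unchanged, H1 unchanged) — cache -4 kept, no run.
  A9: re-examined; everything it read last time is the same (C4 unchanged, C11 unchanged) — cache -4 kept, no run.

The important point: C11 recomputes to an identical value, and the output ends up unchanged.

Run set: C11 (1 run).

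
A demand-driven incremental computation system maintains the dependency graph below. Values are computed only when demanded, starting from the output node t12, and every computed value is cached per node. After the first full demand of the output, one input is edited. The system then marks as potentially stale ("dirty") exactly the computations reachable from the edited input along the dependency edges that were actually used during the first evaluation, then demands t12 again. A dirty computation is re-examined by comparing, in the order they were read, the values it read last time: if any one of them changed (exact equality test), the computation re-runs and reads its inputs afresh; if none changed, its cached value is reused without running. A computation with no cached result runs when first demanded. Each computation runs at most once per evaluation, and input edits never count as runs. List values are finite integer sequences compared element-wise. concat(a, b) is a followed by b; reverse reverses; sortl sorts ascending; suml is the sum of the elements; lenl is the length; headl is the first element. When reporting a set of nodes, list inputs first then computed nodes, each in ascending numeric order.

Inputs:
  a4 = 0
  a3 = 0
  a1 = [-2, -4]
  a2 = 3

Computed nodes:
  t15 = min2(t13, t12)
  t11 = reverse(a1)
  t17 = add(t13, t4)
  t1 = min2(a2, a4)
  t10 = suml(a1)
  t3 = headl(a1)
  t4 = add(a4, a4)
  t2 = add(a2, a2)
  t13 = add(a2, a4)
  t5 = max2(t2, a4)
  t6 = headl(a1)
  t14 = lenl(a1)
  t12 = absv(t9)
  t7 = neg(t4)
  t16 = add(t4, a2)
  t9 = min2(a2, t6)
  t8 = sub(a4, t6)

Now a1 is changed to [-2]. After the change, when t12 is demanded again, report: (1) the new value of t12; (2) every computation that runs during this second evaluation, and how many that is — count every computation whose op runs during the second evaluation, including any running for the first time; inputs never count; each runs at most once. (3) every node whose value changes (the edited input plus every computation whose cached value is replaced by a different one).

New value of t12: 2.
Computations that run: t6 — 1 in total.
Values that change: a1.
Key observation: the change is absorbed at t6 — it re-runs but produces the same value, and the output's value is unchanged.

First evaluation (everything demanded from the output):
  t6 = headl([-2, -4]) = -2
  t9 = min2(3, -2) = -2
  t12 = absv(-2) = 2

Propagation after the edit:
  t6: runs — a1 [-2, -4]->[-2]; result -2 (same value as before).
  t9: checked — values it read are unchanged (a2 unchanged, t6 unchanged); reused cached -2 without running.
  t12: checked — values it read are unchanged (t9 unchanged); reused cached 2 without running.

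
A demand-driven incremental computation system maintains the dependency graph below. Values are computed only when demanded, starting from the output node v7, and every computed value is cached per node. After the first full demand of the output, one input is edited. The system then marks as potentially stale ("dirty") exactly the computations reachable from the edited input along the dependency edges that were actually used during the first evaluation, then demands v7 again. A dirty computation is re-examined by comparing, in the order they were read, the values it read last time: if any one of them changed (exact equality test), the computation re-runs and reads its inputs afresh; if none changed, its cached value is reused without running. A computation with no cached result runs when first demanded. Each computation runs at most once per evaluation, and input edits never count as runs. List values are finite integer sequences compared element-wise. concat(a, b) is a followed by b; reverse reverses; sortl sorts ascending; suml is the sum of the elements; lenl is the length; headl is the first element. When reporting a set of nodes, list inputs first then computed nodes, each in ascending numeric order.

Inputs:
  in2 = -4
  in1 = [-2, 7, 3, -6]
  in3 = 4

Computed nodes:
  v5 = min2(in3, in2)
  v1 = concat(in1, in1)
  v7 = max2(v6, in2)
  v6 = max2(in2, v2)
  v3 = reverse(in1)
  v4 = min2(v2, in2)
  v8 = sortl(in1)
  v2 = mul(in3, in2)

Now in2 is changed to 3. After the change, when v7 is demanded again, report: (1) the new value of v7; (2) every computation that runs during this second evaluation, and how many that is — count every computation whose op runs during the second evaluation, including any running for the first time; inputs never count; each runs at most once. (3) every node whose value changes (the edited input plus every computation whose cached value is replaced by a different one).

New value of v7: 12.
Computations that run: v2, v6, v7 — 3 in total.
Values that change: in2, v2, v6, v7.

First evaluation (everything demanded from the output):
  v2 = mul(4, -4) = -16
  v6 = max2(-4, -16) = -4
  v7 = max2(-4, -4) = -4

Propagation after the edit:
  v2: runs — in2 -4->3; result 12.
  v6: runs — in2 -4->3; v2 -16->12; result 12.
  v7: runs — v6 -4->12; in2 -4->3; result 12.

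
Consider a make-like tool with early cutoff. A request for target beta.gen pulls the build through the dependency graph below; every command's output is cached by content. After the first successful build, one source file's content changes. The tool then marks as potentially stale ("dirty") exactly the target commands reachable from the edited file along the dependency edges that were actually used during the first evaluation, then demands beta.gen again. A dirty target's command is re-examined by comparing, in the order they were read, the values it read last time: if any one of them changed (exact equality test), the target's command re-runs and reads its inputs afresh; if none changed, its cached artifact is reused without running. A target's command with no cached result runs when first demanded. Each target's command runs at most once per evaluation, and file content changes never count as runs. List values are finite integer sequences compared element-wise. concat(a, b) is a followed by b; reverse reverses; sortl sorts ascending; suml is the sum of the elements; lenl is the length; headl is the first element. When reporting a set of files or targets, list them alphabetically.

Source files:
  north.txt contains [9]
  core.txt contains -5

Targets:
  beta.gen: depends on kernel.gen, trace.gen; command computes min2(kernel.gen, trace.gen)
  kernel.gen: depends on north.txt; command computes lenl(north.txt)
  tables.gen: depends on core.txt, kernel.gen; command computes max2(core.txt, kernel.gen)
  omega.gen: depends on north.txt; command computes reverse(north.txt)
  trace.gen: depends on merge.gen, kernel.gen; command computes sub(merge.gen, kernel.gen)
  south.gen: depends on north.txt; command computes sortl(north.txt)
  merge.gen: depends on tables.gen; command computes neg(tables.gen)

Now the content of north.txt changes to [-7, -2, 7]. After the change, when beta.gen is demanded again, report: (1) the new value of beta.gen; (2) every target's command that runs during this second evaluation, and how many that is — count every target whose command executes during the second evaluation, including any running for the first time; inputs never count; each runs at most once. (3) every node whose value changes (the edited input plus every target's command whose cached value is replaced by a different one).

Demanding beta.gen again yields -6.
5 target commands run: beta.gen, kernel.gen, merge.gen, tables.gen, trace.gen.
The nodes whose values change: beta.gen, kernel.gen, merge.gen, north.txt, tables.gen, trace.gen.

First demand of the output computes:
  kernel.gen = lenl([9]) = 1
  tables.gen = max2(-5, 1) = 1
  merge.gen = neg(1) = -1
  trace.gen = sub(-1, 1) = -2
  beta.gen = min2(1, -2) = -2

After the edit, cleaning proceeds:
  kernel.gen: a read changed (north.txt [9]->[-7, -2, 7]) — executes, giving 3.
  tables.gen: a read changed (kernel.gen 1->3) — executes, giving 3.
  merge.gen: a read changed (tables.gen 1->3) — executes, giving -3.
  trace.gen: a read changed (merge.gen -1->-3; kernel.gen 1->3) — executes, giving -6.
  beta.gen: a read changed (kernel.gen 1->3; trace.gen -2->-6) — executes, giving -6.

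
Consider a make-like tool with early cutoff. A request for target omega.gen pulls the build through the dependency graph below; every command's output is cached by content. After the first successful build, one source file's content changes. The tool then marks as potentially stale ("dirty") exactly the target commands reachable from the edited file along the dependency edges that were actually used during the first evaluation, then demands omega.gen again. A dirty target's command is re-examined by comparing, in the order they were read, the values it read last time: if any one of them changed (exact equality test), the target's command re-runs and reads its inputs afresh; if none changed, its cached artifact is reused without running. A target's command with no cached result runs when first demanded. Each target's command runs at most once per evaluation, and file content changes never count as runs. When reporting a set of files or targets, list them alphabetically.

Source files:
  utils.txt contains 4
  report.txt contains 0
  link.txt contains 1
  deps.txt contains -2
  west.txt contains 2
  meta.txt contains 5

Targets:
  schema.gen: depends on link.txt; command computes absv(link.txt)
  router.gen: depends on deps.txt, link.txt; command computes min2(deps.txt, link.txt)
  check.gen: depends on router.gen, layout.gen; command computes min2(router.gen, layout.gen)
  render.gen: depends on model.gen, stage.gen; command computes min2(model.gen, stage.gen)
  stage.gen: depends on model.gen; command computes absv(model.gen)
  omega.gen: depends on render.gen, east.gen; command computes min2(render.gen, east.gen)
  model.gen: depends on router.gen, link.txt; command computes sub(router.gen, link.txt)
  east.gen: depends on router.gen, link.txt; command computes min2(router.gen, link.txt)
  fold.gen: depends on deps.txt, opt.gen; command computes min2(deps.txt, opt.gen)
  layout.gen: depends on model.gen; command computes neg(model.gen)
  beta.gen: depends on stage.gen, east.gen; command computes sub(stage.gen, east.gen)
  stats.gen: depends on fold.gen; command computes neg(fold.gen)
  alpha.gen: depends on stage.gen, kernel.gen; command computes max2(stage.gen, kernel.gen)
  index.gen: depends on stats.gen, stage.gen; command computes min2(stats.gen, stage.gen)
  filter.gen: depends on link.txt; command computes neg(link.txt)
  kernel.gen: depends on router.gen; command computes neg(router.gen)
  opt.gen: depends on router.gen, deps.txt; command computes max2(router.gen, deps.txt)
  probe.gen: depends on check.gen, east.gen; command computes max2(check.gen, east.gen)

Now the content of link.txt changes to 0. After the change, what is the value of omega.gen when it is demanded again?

Demanding omega.gen again yields -2.

First demand of the output computes:
  router.gen = min2(-2, 1) = -2
  east.gen = min2(-2, 1) = -2
  model.gen = sub(-2, 1) = -3
  stage.gen = absv(-3) = 3
  render.gen = min2(-3, 3) = -3
  omega.gen = min2(-3, -2) = -3

After the edit, cleaning proceeds:
  router.gen: a read changed (link.txt 1->0) — executes, giving -2 — identical to its old value.
  east.gen: a read changed (link.txt 1->0) — executes, giving -2 — identical to its old value.
  model.gen: a read changed (link.txt 1->0) — executes, giving -2.
  stage.gen: a read changed (model.gen -3->-2) — executes, giving 2.
  render.gen: a read changed (model.gen -3->-2; stage.gen 3->2) — executes, giving -2.
  omega.gen: a read changed (render.gen -3->-2) — executes, giving -2.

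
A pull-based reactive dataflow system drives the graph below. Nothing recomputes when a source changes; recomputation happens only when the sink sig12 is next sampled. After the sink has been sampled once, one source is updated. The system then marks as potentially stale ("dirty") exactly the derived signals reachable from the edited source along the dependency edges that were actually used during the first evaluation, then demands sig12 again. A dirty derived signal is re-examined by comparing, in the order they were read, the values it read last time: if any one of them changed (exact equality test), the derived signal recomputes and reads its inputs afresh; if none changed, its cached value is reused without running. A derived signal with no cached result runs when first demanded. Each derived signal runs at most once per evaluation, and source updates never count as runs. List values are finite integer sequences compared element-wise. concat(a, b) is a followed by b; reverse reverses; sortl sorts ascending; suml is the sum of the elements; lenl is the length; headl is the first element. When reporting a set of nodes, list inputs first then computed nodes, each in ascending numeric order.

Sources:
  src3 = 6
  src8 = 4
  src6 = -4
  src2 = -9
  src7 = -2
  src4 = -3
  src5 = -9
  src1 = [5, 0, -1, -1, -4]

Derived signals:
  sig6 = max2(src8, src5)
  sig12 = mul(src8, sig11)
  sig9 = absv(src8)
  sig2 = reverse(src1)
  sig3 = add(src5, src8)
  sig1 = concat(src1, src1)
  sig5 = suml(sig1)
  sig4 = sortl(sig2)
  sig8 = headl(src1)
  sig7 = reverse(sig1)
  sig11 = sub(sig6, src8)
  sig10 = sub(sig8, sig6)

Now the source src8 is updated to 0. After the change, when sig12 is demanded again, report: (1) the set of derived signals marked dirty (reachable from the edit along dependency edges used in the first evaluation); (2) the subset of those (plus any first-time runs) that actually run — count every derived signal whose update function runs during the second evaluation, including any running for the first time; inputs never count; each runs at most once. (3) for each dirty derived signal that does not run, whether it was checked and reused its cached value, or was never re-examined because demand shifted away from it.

Marked dirty: sig6, sig11, sig12.
Derived signals that run: sig6, sig11, sig12 — 3 in total.
Every dirty derived signal ran.

First evaluation (everything demanded from the output):
  sig6 = max2(4, -9) = 4
  sig11 = sub(4, 4) = 0
  sig12 = mul(4, 0) = 0

Propagation after the edit:
  sig6: runs — src8 4->0; result 0.
  sig11: runs — sig6 4->0; src8 4->0; result 0 (same value as before).
  sig12: runs — src8 4->0; result 0 (same value as before).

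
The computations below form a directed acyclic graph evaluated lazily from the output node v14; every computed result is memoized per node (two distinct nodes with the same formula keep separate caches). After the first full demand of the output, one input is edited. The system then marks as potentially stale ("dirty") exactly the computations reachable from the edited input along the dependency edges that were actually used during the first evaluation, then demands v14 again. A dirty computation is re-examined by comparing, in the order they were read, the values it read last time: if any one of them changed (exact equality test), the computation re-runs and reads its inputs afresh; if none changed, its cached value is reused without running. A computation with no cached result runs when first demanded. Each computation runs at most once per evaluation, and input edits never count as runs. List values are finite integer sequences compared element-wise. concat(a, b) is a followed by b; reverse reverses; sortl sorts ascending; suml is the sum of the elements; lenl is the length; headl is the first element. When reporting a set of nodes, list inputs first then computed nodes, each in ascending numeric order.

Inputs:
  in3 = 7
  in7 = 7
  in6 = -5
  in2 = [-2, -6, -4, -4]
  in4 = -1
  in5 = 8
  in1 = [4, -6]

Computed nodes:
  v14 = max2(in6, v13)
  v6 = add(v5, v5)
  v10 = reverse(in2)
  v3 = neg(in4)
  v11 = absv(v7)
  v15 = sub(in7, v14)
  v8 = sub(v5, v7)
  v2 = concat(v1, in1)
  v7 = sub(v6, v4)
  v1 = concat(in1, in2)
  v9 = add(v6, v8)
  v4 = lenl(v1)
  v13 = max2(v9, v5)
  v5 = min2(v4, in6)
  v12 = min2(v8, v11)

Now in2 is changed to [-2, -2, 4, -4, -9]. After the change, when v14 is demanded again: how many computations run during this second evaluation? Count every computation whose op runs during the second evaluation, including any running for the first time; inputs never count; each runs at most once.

8 computations run: v1, v4, v5, v7, v8, v9, v13, v14.
Note where the cutoff bites: v6 is checked, finds nothing changed, and keeps its cache.

First demand of the output computes:
  v1 = concat([4, -6], [-2, -6, -4, -4]) = [4, -6, -2, -6, -4, -4]
  v4 = lenl([4, -6, -2, -6, -4, -4]) = 6
  v5 = min2(6, -5) = -5
  v6 = add(-5, -5) = -10
  v7 = sub(-10, 6) = -16
  v8 = sub(-5, -16) = 11
  v9 = add(-10, 11) = 1
  v13 = max2(1, -5) = 1
  v14 = max2(-5, 1) = 1

After the edit, cleaning proceeds:
  v1: a read changed (in2 [-2, -6, -4, -4]->[-2, -2, 4, -4, -9]) — executes, giving [4, -6, -2, -2, 4, -4, -9].
  v4: a read changed (v1 [4, -6, -2, -6, -4, -4]->[4, -6, -2, -2, 4, -4, -9]) — executes, giving 7.
  v5: a read changed (v4 6->7) — executes, giving -5 — identical to its old value.
  v6: dirty, but its reads are unchanged (v5 unchanged, v5 unchanged); cached -10 stands.
  v7: a read changed (v4 6->7) — executes, giving -17.
  v8: a read changed (v7 -16->-17) — executes, giving 12.
  v9: a read changed (v8 11->12) — executes, giving 2.
  v13: a read changed (v9 1->2) — executes, giving 2.
  v14: a read changed (v13 1->2) — executes, giving 2.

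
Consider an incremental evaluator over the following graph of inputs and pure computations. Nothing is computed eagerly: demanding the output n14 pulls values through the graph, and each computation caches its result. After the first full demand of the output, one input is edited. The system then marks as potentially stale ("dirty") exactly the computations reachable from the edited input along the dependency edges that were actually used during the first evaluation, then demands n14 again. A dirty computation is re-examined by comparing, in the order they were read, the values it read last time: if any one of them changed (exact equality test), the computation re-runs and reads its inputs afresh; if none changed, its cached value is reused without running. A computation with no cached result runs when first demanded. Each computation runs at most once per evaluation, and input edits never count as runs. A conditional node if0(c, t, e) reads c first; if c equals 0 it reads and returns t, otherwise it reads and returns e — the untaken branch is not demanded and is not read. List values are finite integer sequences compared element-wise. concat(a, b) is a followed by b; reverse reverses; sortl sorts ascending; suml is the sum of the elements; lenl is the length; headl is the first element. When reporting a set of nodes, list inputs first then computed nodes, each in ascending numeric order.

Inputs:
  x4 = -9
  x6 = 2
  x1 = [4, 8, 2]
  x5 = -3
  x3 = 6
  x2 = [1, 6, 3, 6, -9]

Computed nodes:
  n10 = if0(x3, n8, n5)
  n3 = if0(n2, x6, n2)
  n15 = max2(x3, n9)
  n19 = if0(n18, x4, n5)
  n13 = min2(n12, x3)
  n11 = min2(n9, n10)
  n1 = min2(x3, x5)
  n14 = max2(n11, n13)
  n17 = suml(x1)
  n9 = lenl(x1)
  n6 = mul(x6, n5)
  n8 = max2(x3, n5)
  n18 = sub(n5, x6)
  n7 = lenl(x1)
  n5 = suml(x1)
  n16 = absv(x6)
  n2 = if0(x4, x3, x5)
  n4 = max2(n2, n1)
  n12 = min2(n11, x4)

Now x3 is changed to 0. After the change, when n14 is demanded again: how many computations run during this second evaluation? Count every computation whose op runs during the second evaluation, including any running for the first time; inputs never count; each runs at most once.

Run set: n8, n10, n13 (3 run).
The important point: the flipped condition pulls in fresh nodes; n8 runs for the first time.

Initial pass — values computed on the first demand:
  n5 = suml([4, 8, 2]) = 14
  n9 = lenl([4, 8, 2]) = 3
  n10 = if0(x3=6 -> else branch n5) = 14
  n11 = min2(3, 14) = 3
  n12 = min2(3, -9) = -9
  n13 = min2(-9, 6) = -9
  n14 = max2(3, -9) = 3

Second demand — change propagation:
  n8: newly demanded (no cache) — executes and yields 14.
  n10: re-runs because x3 6->0; new result 14 (unchanged).
  n11: re-examined; everything it read last time is the same (n9 unchanged, n10 unchanged) — cache 3 kept, no run.
  n12: re-examined; everything it read last time is the same (n11 unchanged, x4 unchanged) — cache -9 kept, no run.
  n13: re-runs because x3 6->0; new result -9 (unchanged).
  n14: re-examined; everything it read last time is the same (n11 unchanged, n13 unchanged) — cache 3 kept, no run.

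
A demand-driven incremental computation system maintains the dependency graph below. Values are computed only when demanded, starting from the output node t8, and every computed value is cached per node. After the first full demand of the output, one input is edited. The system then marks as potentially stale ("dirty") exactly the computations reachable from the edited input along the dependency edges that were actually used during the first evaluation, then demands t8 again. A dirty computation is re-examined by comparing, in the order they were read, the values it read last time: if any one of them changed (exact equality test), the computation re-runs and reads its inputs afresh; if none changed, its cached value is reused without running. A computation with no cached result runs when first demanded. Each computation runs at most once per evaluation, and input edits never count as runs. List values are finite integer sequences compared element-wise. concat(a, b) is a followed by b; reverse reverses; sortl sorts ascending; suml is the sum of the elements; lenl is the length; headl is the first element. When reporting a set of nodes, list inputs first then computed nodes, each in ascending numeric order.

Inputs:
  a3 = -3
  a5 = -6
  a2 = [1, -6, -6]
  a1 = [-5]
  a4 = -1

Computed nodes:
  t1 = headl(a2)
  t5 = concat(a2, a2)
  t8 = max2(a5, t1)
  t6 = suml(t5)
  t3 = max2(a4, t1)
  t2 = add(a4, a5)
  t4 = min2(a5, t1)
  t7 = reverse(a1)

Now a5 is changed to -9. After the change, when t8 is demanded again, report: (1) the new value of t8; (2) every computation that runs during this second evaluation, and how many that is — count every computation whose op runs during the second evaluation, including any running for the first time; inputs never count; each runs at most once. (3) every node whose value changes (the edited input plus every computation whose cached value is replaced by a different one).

First evaluation (everything demanded from the output):
  t1 = headl([1, -6, -6]) = 1
  t8 = max2(-6, 1) = 1

Propagation after the edit:
  t8: runs — a5 -6->-9; result 1 (same value as before).

New value of t8: 1.
Computations that run: t8 — 1 in total.
Values that change: a5.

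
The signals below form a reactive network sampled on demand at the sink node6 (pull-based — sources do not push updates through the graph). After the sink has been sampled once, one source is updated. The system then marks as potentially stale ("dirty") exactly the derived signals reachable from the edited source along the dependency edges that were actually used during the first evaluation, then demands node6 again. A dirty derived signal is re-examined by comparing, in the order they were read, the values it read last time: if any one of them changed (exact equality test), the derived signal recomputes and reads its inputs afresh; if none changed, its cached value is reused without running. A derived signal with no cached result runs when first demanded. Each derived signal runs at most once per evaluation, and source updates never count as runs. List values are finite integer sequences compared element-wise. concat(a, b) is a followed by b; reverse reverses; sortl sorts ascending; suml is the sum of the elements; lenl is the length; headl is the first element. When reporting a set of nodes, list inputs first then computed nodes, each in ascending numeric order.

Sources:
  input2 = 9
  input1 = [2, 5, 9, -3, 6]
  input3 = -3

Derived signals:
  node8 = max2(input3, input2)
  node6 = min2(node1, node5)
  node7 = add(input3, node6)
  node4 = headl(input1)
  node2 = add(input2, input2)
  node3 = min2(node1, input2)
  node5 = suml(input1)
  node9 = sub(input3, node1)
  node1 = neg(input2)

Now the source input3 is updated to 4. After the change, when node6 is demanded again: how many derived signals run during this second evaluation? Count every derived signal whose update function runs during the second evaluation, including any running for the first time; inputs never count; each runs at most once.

Initial pass — values computed on the first demand:
  node1 = neg(9) = -9
  node5 = suml([2, 5, 9, -3, 6]) = 19
  node6 = min2(-9, 19) = -9

Second demand — change propagation:
  no demanded computation ever read input3, so the edit dirties nothing and nothing runs.

The important point: nothing the output needs ever reads input3, so the edit is invisible to it.

Run set: none (0 run).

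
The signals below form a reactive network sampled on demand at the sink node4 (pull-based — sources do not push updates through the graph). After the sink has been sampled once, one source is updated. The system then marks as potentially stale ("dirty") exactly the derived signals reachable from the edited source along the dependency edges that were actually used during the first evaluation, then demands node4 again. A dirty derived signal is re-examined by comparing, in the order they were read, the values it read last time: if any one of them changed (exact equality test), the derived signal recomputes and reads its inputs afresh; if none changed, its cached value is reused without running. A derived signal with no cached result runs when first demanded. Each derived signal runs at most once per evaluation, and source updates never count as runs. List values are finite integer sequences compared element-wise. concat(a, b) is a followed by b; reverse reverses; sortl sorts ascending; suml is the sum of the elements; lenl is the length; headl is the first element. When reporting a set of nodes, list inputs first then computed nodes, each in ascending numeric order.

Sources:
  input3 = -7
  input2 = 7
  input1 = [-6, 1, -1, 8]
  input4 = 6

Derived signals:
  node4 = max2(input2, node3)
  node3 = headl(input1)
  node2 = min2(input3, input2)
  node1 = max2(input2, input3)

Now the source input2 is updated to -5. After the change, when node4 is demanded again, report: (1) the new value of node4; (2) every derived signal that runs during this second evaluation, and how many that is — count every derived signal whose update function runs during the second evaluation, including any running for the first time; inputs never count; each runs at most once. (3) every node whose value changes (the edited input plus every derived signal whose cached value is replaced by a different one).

Initial pass — values computed on the first demand:
  node3 = headl([-6, 1, -1, 8]) = -6
  node4 = max2(7, -6) = 7

Second demand — change propagation:
  node4: re-runs because input2 7->-5; new result -5.

node4 now evaluates to -5.
Run set: node4 (1 run).
Changed values: input2, node4.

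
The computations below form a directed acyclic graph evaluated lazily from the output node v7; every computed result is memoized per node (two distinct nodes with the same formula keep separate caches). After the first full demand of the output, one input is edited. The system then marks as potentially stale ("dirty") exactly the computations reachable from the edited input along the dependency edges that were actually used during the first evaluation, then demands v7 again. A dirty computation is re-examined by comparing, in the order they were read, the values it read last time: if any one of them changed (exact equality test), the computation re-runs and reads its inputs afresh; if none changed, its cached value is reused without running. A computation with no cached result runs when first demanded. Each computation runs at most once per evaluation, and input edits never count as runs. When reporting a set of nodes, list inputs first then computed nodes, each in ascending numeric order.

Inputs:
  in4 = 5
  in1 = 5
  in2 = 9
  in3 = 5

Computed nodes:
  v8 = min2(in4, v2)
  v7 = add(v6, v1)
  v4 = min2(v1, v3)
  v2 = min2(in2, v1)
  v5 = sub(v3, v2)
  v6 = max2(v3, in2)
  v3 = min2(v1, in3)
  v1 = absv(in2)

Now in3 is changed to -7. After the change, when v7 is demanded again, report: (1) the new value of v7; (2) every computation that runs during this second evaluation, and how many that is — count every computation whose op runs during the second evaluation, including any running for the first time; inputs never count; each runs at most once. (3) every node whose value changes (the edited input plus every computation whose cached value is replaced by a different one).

Demanding v7 again yields 18.
2 computations run: v3, v6.
The nodes whose values change: in3, v3.
Note the absorption at v6: it re-runs yet its value is the same, leaving the output's value untouched.

First demand of the output computes:
  v1 = absv(9) = 9
  v3 = min2(9, 5) = 5
  v6 = max2(5, 9) = 9
  v7 = add(9, 9) = 18

After the edit, cleaning proceeds:
  v3: a read changed (in3 5->-7) — executes, giving -7.
  v6: a read changed (v3 5->-7) — executes, giving 9 — identical to its old value.
  v7: dirty, but its reads are unchanged (v6 unchanged, v1 unchanged); cached 18 stands.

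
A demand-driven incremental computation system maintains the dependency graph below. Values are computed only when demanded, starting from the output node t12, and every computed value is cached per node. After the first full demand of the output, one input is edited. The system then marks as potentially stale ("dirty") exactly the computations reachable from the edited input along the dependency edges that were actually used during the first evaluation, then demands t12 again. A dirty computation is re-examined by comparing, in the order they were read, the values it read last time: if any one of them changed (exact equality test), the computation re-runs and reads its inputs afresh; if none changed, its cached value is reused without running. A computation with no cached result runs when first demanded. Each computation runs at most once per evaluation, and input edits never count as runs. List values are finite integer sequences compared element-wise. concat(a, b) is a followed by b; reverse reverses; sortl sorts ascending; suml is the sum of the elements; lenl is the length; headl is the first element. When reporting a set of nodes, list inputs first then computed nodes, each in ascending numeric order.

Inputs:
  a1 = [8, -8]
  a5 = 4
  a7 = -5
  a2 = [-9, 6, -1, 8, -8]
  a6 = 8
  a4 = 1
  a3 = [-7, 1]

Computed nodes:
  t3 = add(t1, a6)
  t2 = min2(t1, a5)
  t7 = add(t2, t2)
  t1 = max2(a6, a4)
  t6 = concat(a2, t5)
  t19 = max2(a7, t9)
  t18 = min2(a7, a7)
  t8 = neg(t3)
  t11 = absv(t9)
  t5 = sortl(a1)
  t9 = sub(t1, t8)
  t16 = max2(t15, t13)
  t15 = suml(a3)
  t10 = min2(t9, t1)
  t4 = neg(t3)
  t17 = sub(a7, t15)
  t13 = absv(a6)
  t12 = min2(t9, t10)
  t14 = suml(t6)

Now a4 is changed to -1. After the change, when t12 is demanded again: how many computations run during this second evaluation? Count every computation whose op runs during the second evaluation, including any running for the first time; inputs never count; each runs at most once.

First evaluation (everything demanded from the output):
  t1 = max2(8, 1) = 8
  t3 = add(8, 8) = 16
  t8 = neg(16) = -16
  t9 = sub(8, -16) = 24
  t10 = min2(24, 8) = 8
  t12 = min2(24, 8) = 8

Propagation after the edit:
  t1: runs — a4 1->-1; result 8 (same value as before).
  t3: checked — values it read are unchanged (t1 unchanged, a6 unchanged); reused cached 16 without running.
  t8: checked — values it read are unchanged (t3 unchanged); reused cached -16 without running.
  t9: checked — values it read are unchanged (t1 unchanged, t8 unchanged); reused cached 24 without running.
  t10: checked — values it read are unchanged (t9 unchanged, t1 unchanged); reused cached 8 without running.
  t12: checked — values it read are unchanged (t9 unchanged, t10 unchanged); reused cached 8 without running.

Key observation: the change is absorbed at t1 — it re-runs but produces the same value, and the output's value is unchanged.

Computations that run: t1 — 1 in total.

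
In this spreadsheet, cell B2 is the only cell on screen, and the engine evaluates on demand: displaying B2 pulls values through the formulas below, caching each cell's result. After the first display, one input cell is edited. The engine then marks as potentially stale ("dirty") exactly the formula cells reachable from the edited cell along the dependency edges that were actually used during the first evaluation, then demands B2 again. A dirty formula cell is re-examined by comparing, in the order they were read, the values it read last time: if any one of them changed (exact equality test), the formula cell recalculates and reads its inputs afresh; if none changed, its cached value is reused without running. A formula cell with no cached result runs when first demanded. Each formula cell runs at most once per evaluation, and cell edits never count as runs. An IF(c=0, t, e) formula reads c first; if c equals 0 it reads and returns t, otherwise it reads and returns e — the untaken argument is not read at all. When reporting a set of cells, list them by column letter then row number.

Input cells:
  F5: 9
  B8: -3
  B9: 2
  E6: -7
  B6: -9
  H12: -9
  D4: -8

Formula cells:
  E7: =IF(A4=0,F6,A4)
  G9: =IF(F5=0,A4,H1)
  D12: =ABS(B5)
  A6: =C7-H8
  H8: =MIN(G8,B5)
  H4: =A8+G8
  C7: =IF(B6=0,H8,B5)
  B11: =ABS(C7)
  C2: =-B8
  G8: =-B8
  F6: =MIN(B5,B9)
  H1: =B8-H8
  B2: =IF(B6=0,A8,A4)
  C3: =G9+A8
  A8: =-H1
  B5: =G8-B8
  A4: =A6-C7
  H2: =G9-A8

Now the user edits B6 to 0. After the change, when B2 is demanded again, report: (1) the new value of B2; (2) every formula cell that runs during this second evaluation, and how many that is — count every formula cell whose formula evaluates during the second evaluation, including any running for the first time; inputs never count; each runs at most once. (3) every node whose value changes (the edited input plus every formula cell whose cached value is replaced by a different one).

Initial pass — values computed on the first demand:
  G8 = -(-3) = 3
  B5 = 3 - -3 = 6
  H8 = MIN(3, 6) = 3
  C7 = IF(B6=0: B6=-9 -> else branch B5) = 6
  A6 = 6 - 3 = 3
  A4 = 3 - 6 = -3
  B2 = IF(B6=0: B6=-9 -> else branch A4) = -3

Second demand — change propagation:
  C7: dirty yet unreached — the second evaluation never asks for it.
  A6: dirty yet unreached — the second evaluation never asks for it.
  A4: dirty yet unreached — the second evaluation never asks for it.
  H1: newly demanded (no cache) — executes and yields -6.
  A8: newly demanded (no cache) — executes and yields 6.
  B2: re-runs because B6 -9->0; new result 6.

The important point: the flipped condition redirects demand; A4, A6, C7 are left stale, never re-checked.

B2 now evaluates to 6.
Run set: A8, B2, H1 (3 run).
Changed values: B2, B6.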